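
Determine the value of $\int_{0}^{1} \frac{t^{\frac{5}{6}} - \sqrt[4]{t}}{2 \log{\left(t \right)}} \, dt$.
$\log{\left(\frac{\sqrt{330}}{15} \right)}$

Replace the exponent $\frac{5}{6}$ by a parameter $a$: let $I(a) = \int_{0}^{1} \frac{- \sqrt[4]{t} + t^{a}}{2 \log{\left(t \right)}} \, dt$.

Since $\dfrac{\partial}{\partial a}\,t^{a} = t^{a} \ln t$, the $\ln t$ in the denominator cancels and
$$\frac{dI}{da} = \int_{0}^{1} \frac{1}{2} t^{a} \, dt = \frac{1}{2} \left[\frac{t^{a+1}}{a+1}\right]_0^1 = \frac{1}{2 \left(a + 1\right)}.$$

Integrating with respect to $a$ gives $I(a) = \frac{\log{\left(a + 1 \right)}}{2} - \frac{\log{\left(5 \right)}}{2} + \log{\left(2 \right)} + C$.

At $a = \frac{1}{4}$ the integrand is identically $0$, so $I(\frac{1}{4}) = 0$. The closed form gives $0$, hence $C = 0$.

Setting $a = \frac{5}{6}$:
$$I = \log{\left(\frac{\sqrt{330}}{15} \right)}.$$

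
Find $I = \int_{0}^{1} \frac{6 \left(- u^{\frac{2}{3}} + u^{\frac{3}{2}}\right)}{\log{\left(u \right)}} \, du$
$- \log{\left(\frac{64}{729} \right)}$

Introduce a parameter $a$ in the exponent: let $I(a) = \int_{0}^{1} \frac{6 \left(u^{\frac{3}{2}} - u^{a}\right)}{\log{\left(u \right)}} \, du$.

Since $\dfrac{\partial}{\partial a}\,u^{a} = u^{a} \ln u$, the $\ln u$ in the denominator cancels and
$$\frac{dI}{da} = \int_{0}^{1} -6 u^{a} \, du = -6 \left[\frac{u^{a+1}}{a+1}\right]_0^1 = - \frac{6}{a + 1}.$$

Integrating with respect to $a$ gives $I(a) = - \log{\left(\frac{64 \left(a + 1\right)^{6}}{15625} \right)} + C$.

At $a = \frac{3}{2}$ the integrand is identically $0$, so $I(\frac{3}{2}) = 0$. The closed form gives $0$, hence $C = 0$.

Setting $a = \frac{2}{3}$:
$$I = - \log{\left(\frac{64}{729} \right)}.$$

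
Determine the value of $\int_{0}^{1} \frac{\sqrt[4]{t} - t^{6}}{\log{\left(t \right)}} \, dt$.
$\log{\left(\frac{5}{28} \right)}$

Introduce a parameter $a$ in the exponent: let $I(a) = \int_{0}^{1} \frac{- t^{6} + t^{a}}{\log{\left(t \right)}} \, dt$.

Since $\dfrac{\partial}{\partial a}\,t^{a} = t^{a} \ln t$, the $\ln t$ in the denominator cancels and
$$\frac{dI}{da} = \int_{0}^{1} t^{a} \, dt = \left[\frac{t^{a+1}}{a+1}\right]_0^1 = \frac{1}{a + 1}.$$

Integrating with respect to $a$ gives $I(a) = \log{\left(\frac{a}{7} + \frac{1}{7} \right)} + C$.

At $a = 6$ the integrand is identically $0$, so $I(6) = 0$. The closed form gives $0$, hence $C = 0$.

Setting $a = \frac{1}{4}$:
$$I = \log{\left(\frac{5}{28} \right)}.$$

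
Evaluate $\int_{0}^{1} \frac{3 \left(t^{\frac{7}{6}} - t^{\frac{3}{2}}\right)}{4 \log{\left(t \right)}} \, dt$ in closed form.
$\log{\left(\frac{13^{\frac{3}{4}} \sqrt[4]{15}}{15} \right)}$

Consider the one-parameter family: let $I(a) = \int_{0}^{1} \frac{3 \left(t^{\frac{7}{6}} - t^{a}\right)}{4 \log{\left(t \right)}} \, dt$.

Since $\dfrac{\partial}{\partial a}\,t^{a} = t^{a} \ln t$, the $\ln t$ in the denominator cancels and
$$\frac{dI}{da} = \int_{0}^{1} - \frac{3}{4} t^{a} \, dt = - \frac{3}{4} \left[\frac{t^{a+1}}{a+1}\right]_0^1 = - \frac{3}{4 a + 4}.$$

Integrating with respect to $a$ gives $I(a) = - \frac{3 \log{\left(a + 1 \right)}}{4} - \frac{3 \log{\left(6 \right)}}{4} + \frac{3 \log{\left(13 \right)}}{4} + C$.

At $a = \frac{7}{6}$ the integrand is identically $0$, so $I(\frac{7}{6}) = 0$. The closed form gives $0$, hence $C = 0$.

Setting $a = \frac{3}{2}$:
$$I = \log{\left(\frac{13^{\frac{3}{4}} \sqrt[4]{15}}{15} \right)}.$$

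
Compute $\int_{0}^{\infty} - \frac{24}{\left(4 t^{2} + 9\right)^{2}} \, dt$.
$- \frac{\pi}{9}$

Begin with the known result
$$J(a) = \int_{0}^{\infty} - \frac{3}{2 \left(a^{2} + t^{2}\right)} \, dt = - \frac{3 \pi}{4 a}.$$

Differentiating under the integral sign with respect to $a$,
$$\frac{dJ}{da} = \int_{0}^{\infty} \frac{3 a}{\left(a^{2} + t^{2}\right)^{2}} \, dt = \frac{3 \pi}{4 a^{2}},$$
so $\int_{0}^{\infty} - \frac{3}{2 \left(a^{2} + t^{2}\right)^{2}} \, dt = - \frac{3 \pi}{8 a^{3}}$.

Setting $a = \frac{3}{2}$:
$$I = - \frac{\pi}{9}.$$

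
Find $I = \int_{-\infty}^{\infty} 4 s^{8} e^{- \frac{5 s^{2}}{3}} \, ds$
$\frac{1701 \sqrt{15} \sqrt{\pi}}{2500}$

Consider the simpler parametrised integral
$$J(a) = \int_{-\infty}^{\infty} 4 e^{- a s^{2}} \, ds = \frac{4 \sqrt{\pi}}{\sqrt{a}}.$$

Differentiating under the integral sign brings down a factor of $(-s^2)$:
$$\frac{dJ}{da} = \int_{-\infty}^{\infty} - 4 s^{2} e^{- a s^{2}} \, ds = - \frac{2 \sqrt{\pi}}{a^{\frac{3}{2}}}.$$

Repeating $4$ times in total — each differentiation brings down another $(-s^2)$ — gives
$$\frac{d^{4}J}{da^{4}} = \int_{-\infty}^{\infty} 4 s^{8} e^{- a s^{2}} \, ds = \frac{105 \sqrt{\pi}}{4 a^{\frac{9}{2}}},$$
and the integrand here is exactly the target integrand, so $I = \frac{105 \sqrt{\pi}}{4 a^{\frac{9}{2}}}$.

Setting $a = \frac{5}{3}$:
$$I = \frac{1701 \sqrt{15} \sqrt{\pi}}{2500}.$$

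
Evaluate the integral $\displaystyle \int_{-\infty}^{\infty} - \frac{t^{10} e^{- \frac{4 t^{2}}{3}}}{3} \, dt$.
$- \frac{76545 \sqrt{3} \sqrt{\pi}}{65536}$

Begin with the known integral
$$J(a) = \int_{-\infty}^{\infty} - \frac{e^{- a t^{2}}}{3} \, dt = - \frac{\sqrt{\pi}}{3 \sqrt{a}}.$$

Differentiating under the integral sign brings down a factor of $(-t^2)$:
$$\frac{dJ}{da} = \int_{-\infty}^{\infty} \frac{t^{2} e^{- a t^{2}}}{3} \, dt = \frac{\sqrt{\pi}}{6 a^{\frac{3}{2}}}.$$

Repeating $5$ times in total — each differentiation brings down another $(-t^2)$ — gives
$$\frac{d^{5}J}{da^{5}} = \int_{-\infty}^{\infty} \frac{t^{10} e^{- a t^{2}}}{3} \, dt = \frac{315 \sqrt{\pi}}{32 a^{\frac{11}{2}}},$$
and the integrand here is $(-1)^{5}$ times the target integrand, so $I = (-1)^{5}\,\frac{d^{5}J}{da^{5}} = - \frac{315 \sqrt{\pi}}{32 a^{\frac{11}{2}}}$.

Setting $a = \frac{4}{3}$:
$$I = - \frac{76545 \sqrt{3} \sqrt{\pi}}{65536}.$$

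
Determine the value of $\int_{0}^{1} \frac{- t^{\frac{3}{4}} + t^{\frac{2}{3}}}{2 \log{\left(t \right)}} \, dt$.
$\log{\left(\frac{2 \sqrt{105}}{21} \right)}$

Introduce a parameter $a$ in the exponent: let $I(a) = \int_{0}^{1} \frac{t^{\frac{2}{3}} - t^{a}}{2 \log{\left(t \right)}} \, dt$.

Since $\dfrac{\partial}{\partial a}\,t^{a} = t^{a} \ln t$, the $\ln t$ in the denominator cancels and
$$\frac{dI}{da} = \int_{0}^{1} - \frac{1}{2} t^{a} \, dt = - \frac{1}{2} \left[\frac{t^{a+1}}{a+1}\right]_0^1 = - \frac{1}{2 a + 2}.$$

Integrating with respect to $a$ gives $I(a) = - \frac{\log{\left(a + 1 \right)}}{2} - \frac{\log{\left(3 \right)}}{2} + \frac{\log{\left(5 \right)}}{2} + C$.

At $a = \frac{2}{3}$ the integrand is identically $0$, so $I(\frac{2}{3}) = 0$. The closed form gives $0$, hence $C = 0$.

Setting $a = \frac{3}{4}$:
$$I = \log{\left(\frac{2 \sqrt{105}}{21} \right)}.$$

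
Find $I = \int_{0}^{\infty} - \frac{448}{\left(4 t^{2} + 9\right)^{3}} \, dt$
$- \frac{14 \pi}{81}$

Begin with the known result
$$J(a) = \int_{0}^{\infty} - \frac{7}{a^{2} + t^{2}} \, dt = - \frac{7 \pi}{2 a}.$$

Differentiating under the integral sign with respect to $a$,
$$\frac{dJ}{da} = \int_{0}^{\infty} \frac{14 a}{\left(a^{2} + t^{2}\right)^{2}} \, dt = \frac{7 \pi}{2 a^{2}},$$
so $\int_{0}^{\infty} - \frac{7}{\left(a^{2} + t^{2}\right)^{2}} \, dt = - \frac{7 \pi}{4 a^{3}}$.

Repeating — each differentiation of $1/(t^2+a^2)^j$ produces $-2ja/(t^2+a^2)^{j+1}$ — and dividing through by $-2ja$ at each step yields, after $2$ differentiations in total,
$$\int_{0}^{\infty} - \frac{7}{\left(a^{2} + t^{2}\right)^{3}} \, dt = - \frac{21 \pi}{16 a^{5}}.$$

Setting $a = \frac{3}{2}$:
$$I = - \frac{14 \pi}{81}.$$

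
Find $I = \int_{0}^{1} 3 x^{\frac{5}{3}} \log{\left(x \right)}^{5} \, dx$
$- \frac{32805}{32768}$

Begin with the known integral
$$J(a) = \int_{0}^{1} 3 x^{a} \, dx = \frac{3}{a + 1}.$$

Differentiating under the integral sign brings down a factor of $\ln x$:
$$\frac{dJ}{da} = \int_{0}^{1} 3 x^{a} \log{\left(x \right)} \, dx = - \frac{3}{\left(a + 1\right)^{2}}.$$

Repeating $5$ times in total — each differentiation brings down another $\ln x$ — gives
$$\frac{d^{5}J}{da^{5}} = \int_{0}^{1} 3 x^{a} \log{\left(x \right)}^{5} \, dx = - \frac{360}{\left(a + 1\right)^{6}},$$
and the integrand here is exactly the target integrand, so $I = - \frac{360}{\left(a + 1\right)^{6}}$.

Setting $a = \frac{5}{3}$:
$$I = - \frac{32805}{32768}.$$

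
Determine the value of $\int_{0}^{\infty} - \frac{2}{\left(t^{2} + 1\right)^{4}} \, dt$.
$- \frac{5 \pi}{16}$

Start from the standard arctangent integral
$$J(a) = \int_{0}^{\infty} - \frac{2}{a^{2} + t^{2}} \, dt = - \frac{\pi}{a}.$$

Differentiating under the integral sign with respect to $a$,
$$\frac{dJ}{da} = \int_{0}^{\infty} \frac{4 a}{\left(a^{2} + t^{2}\right)^{2}} \, dt = \frac{\pi}{a^{2}},$$
so $\int_{0}^{\infty} - \frac{2}{\left(a^{2} + t^{2}\right)^{2}} \, dt = - \frac{\pi}{2 a^{3}}$.

Repeating — each differentiation of $1/(t^2+a^2)^j$ produces $-2ja/(t^2+a^2)^{j+1}$ — and dividing through by $-2ja$ at each step yields, after $3$ differentiations in total,
$$\int_{0}^{\infty} - \frac{2}{\left(a^{2} + t^{2}\right)^{4}} \, dt = - \frac{5 \pi}{16 a^{7}}.$$

Setting $a = 1$:
$$I = - \frac{5 \pi}{16}.$$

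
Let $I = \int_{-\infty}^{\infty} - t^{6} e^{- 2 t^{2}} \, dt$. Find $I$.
$- \frac{15 \sqrt{2} \sqrt{\pi}}{128}$

Begin with the known integral
$$J(a) = \int_{-\infty}^{\infty} - e^{- a t^{2}} \, dt = - \frac{\sqrt{\pi}}{\sqrt{a}}.$$

Differentiating under the integral sign brings down a factor of $(-t^2)$:
$$\frac{dJ}{da} = \int_{-\infty}^{\infty} t^{2} e^{- a t^{2}} \, dt = \frac{\sqrt{\pi}}{2 a^{\frac{3}{2}}}.$$

Repeating $3$ times in total — each differentiation brings down another $(-t^2)$ — gives
$$\frac{d^{3}J}{da^{3}} = \int_{-\infty}^{\infty} t^{6} e^{- a t^{2}} \, dt = \frac{15 \sqrt{\pi}}{8 a^{\frac{7}{2}}},$$
and the integrand here is $(-1)^{3}$ times the target integrand, so $I = (-1)^{3}\,\frac{d^{3}J}{da^{3}} = - \frac{15 \sqrt{\pi}}{8 a^{\frac{7}{2}}}$.

Setting $a = 2$:
$$I = - \frac{15 \sqrt{2} \sqrt{\pi}}{128}.$$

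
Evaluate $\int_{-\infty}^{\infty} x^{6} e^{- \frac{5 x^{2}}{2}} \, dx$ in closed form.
$\frac{3 \sqrt{10} \sqrt{\pi}}{125}$

Consider the simpler parametrised integral
$$J(a) = \int_{-\infty}^{\infty} e^{- a x^{2}} \, dx = \frac{\sqrt{\pi}}{\sqrt{a}}.$$

Differentiating under the integral sign brings down a factor of $(-x^2)$:
$$\frac{dJ}{da} = \int_{-\infty}^{\infty} - x^{2} e^{- a x^{2}} \, dx = - \frac{\sqrt{\pi}}{2 a^{\frac{3}{2}}}.$$

Repeating $3$ times in total — each differentiation brings down another $(-x^2)$ — gives
$$\frac{d^{3}J}{da^{3}} = \int_{-\infty}^{\infty} - x^{6} e^{- a x^{2}} \, dx = - \frac{15 \sqrt{\pi}}{8 a^{\frac{7}{2}}},$$
and the integrand here is $(-1)^{3}$ times the target integrand, so $I = (-1)^{3}\,\frac{d^{3}J}{da^{3}} = \frac{15 \sqrt{\pi}}{8 a^{\frac{7}{2}}}$.

Setting $a = \frac{5}{2}$:
$$I = \frac{3 \sqrt{10} \sqrt{\pi}}{125}.$$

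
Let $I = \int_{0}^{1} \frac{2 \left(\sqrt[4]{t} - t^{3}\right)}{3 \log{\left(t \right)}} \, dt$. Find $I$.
$- \log{\left(\frac{4 \sqrt[3]{20}}{5} \right)}$

Introduce a parameter $a$ in the exponent: let $I(a) = \int_{0}^{1} \frac{2 \left(\sqrt[4]{t} - t^{a}\right)}{3 \log{\left(t \right)}} \, dt$.

Since $\dfrac{\partial}{\partial a}\,t^{a} = t^{a} \ln t$, the $\ln t$ in the denominator cancels and
$$\frac{dI}{da} = \int_{0}^{1} - \frac{2}{3} t^{a} \, dt = - \frac{2}{3} \left[\frac{t^{a+1}}{a+1}\right]_0^1 = - \frac{2}{3 a + 3}.$$

Integrating with respect to $a$ gives $I(a) = - \log{\left(\frac{2 \sqrt[3]{10} \left(a + 1\right)^{\frac{2}{3}}}{5} \right)} + C$.

At $a = \frac{1}{4}$ the integrand is identically $0$, so $I(\frac{1}{4}) = 0$. The closed form gives $0$, hence $C = 0$.

Setting $a = 3$:
$$I = - \log{\left(\frac{4 \sqrt[3]{20}}{5} \right)}.$$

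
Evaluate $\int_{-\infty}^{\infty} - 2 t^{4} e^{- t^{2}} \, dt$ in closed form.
$- \frac{3 \sqrt{\pi}}{2}$

Consider the simpler parametrised integral
$$J(a) = \int_{-\infty}^{\infty} - 2 e^{- a t^{2}} \, dt = - \frac{2 \sqrt{\pi}}{\sqrt{a}}.$$

Differentiating under the integral sign brings down a factor of $(-t^2)$:
$$\frac{dJ}{da} = \int_{-\infty}^{\infty} 2 t^{2} e^{- a t^{2}} \, dt = \frac{\sqrt{\pi}}{a^{\frac{3}{2}}}.$$

Repeating twice in total — each differentiation brings down another $(-t^2)$ — gives
$$\frac{d^{2}J}{da^{2}} = \int_{-\infty}^{\infty} - 2 t^{4} e^{- a t^{2}} \, dt = - \frac{3 \sqrt{\pi}}{2 a^{\frac{5}{2}}},$$
and the integrand here is exactly the target integrand, so $I = - \frac{3 \sqrt{\pi}}{2 a^{\frac{5}{2}}}$.

Setting $a = 1$:
$$I = - \frac{3 \sqrt{\pi}}{2}.$$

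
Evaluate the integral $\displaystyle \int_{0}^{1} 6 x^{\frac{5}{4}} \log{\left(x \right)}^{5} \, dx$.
$- \frac{327680}{59049}$

Start from the elementary integral
$$J(a) = \int_{0}^{1} 6 x^{a} \, dx = \frac{6}{a + 1}.$$

Differentiating under the integral sign brings down a factor of $\ln x$:
$$\frac{dJ}{da} = \int_{0}^{1} 6 x^{a} \log{\left(x \right)} \, dx = - \frac{6}{\left(a + 1\right)^{2}}.$$

Repeating $5$ times in total — each differentiation brings down another $\ln x$ — gives
$$\frac{d^{5}J}{da^{5}} = \int_{0}^{1} 6 x^{a} \log{\left(x \right)}^{5} \, dx = - \frac{720}{\left(a + 1\right)^{6}},$$
and the integrand here is exactly the target integrand, so $I = - \frac{720}{\left(a + 1\right)^{6}}$.

Setting $a = \frac{5}{4}$:
$$I = - \frac{327680}{59049}.$$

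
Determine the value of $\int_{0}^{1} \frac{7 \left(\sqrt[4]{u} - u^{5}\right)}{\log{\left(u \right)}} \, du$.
$\log{\left(\frac{78125}{4586471424} \right)}$

Replace the exponent $\frac{1}{4}$ by a parameter $a$: let $I(a) = \int_{0}^{1} \frac{7 \left(- u^{5} + u^{a}\right)}{\log{\left(u \right)}} \, du$.

Since $\dfrac{\partial}{\partial a}\,u^{a} = u^{a} \ln u$, the $\ln u$ in the denominator cancels and
$$\frac{dI}{da} = \int_{0}^{1} 7 u^{a} \, du = 7 \left[\frac{u^{a+1}}{a+1}\right]_0^1 = \frac{7}{a + 1}.$$

Integrating with respect to $a$ gives $I(a) = \log{\left(\frac{\left(a + 1\right)^{7}}{279936} \right)} + C$.

At $a = 5$ the integrand is identically $0$, so $I(5) = 0$. The closed form gives $0$, hence $C = 0$.

Setting $a = \frac{1}{4}$:
$$I = \log{\left(\frac{78125}{4586471424} \right)}.$$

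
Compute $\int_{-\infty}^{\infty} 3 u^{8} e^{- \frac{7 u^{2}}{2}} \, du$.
$\frac{45 \sqrt{14} \sqrt{\pi}}{2401}$

Start from the elementary integral
$$J(a) = \int_{-\infty}^{\infty} 3 e^{- a u^{2}} \, du = \frac{3 \sqrt{\pi}}{\sqrt{a}}.$$

Differentiating under the integral sign brings down a factor of $(-u^2)$:
$$\frac{dJ}{da} = \int_{-\infty}^{\infty} - 3 u^{2} e^{- a u^{2}} \, du = - \frac{3 \sqrt{\pi}}{2 a^{\frac{3}{2}}}.$$

Repeating $4$ times in total — each differentiation brings down another $(-u^2)$ — gives
$$\frac{d^{4}J}{da^{4}} = \int_{-\infty}^{\infty} 3 u^{8} e^{- a u^{2}} \, du = \frac{315 \sqrt{\pi}}{16 a^{\frac{9}{2}}},$$
and the integrand here is exactly the target integrand, so $I = \frac{315 \sqrt{\pi}}{16 a^{\frac{9}{2}}}$.

Setting $a = \frac{7}{2}$:
$$I = \frac{45 \sqrt{14} \sqrt{\pi}}{2401}.$$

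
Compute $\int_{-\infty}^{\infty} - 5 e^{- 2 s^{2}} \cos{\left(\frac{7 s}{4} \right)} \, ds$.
$- \frac{5 \sqrt{2} \sqrt{\pi}}{2 e^{\frac{49}{128}}}$

Treat the cosine frequency as a parameter and define $I(b) = \int_{-\infty}^{\infty} - 5 e^{- 2 s^{2}} \cos{\left(b s \right)} \, ds$.

Differentiating under the integral sign,
$$I'(b) = \int_{-\infty}^{\infty} 5 s e^{- 2 s^{2}} \sin{\left(b s \right)} \, ds.$$

Integrate $\int_{-\infty}^{\infty} s \sin(b s)\, e^{- 2 s^{2}}\, ds$ by parts with $u = \sin(b s)$ and $dv = s\, e^{- 2 s^{2}}\, ds$, giving $v = - \frac{e^{- 2 s^{2}}}{4}$. The boundary term vanishes and
$$\int_{-\infty}^{\infty} s \sin(b s)\, e^{- 2 s^{2}}\, ds = \frac{b}{4} \int_{-\infty}^{\infty} \cos(b s)\, e^{- 2 s^{2}}\, ds,$$
so $I'(b) = - \frac{b}{4}\, I(b)$.

This is a separable first-order ODE; solving with the initial condition $I(0) = \int_{-\infty}^{\infty} - 5 e^{- 2 s^{2}}\,ds = - \frac{5 \sqrt{2} \sqrt{\pi}}{2}$ gives
$$I(b) = - \frac{5 \sqrt{2} \sqrt{\pi} e^{- \frac{b^{2}}{8}}}{2}.$$

Setting $b = \frac{7}{4}$:
$$I = - \frac{5 \sqrt{2} \sqrt{\pi}}{2 e^{\frac{49}{128}}}.$$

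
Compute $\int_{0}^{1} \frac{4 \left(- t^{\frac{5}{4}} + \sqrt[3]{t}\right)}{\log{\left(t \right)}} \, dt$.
$- \log{\left(\frac{531441}{65536} \right)}$

Consider the one-parameter family: let $I(a) = \int_{0}^{1} \frac{4 \left(\sqrt[3]{t} - t^{a}\right)}{\log{\left(t \right)}} \, dt$.

Since $\dfrac{\partial}{\partial a}\,t^{a} = t^{a} \ln t$, the $\ln t$ in the denominator cancels and
$$\frac{dI}{da} = \int_{0}^{1} -4 t^{a} \, dt = -4 \left[\frac{t^{a+1}}{a+1}\right]_0^1 = - \frac{4}{a + 1}.$$

Integrating with respect to $a$ gives $I(a) = - \log{\left(\frac{81 \left(a + 1\right)^{4}}{256} \right)} + C$.

At $a = \frac{1}{3}$ the integrand is identically $0$, so $I(\frac{1}{3}) = 0$. The closed form gives $0$, hence $C = 0$.

Setting $a = \frac{5}{4}$:
$$I = - \log{\left(\frac{531441}{65536} \right)}.$$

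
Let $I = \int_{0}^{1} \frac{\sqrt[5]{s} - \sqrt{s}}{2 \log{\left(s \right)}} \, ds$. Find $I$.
$- \frac{\log{\left(5 \right)}}{2} + \log{\left(2 \right)}$

Replace the exponent $\frac{1}{2}$ by a parameter $a$: let $I(a) = \int_{0}^{1} \frac{\sqrt[5]{s} - s^{a}}{2 \log{\left(s \right)}} \, ds$.

Since $\dfrac{\partial}{\partial a}\,s^{a} = s^{a} \ln s$, the $\ln s$ in the denominator cancels and
$$\frac{dI}{da} = \int_{0}^{1} - \frac{1}{2} s^{a} \, ds = - \frac{1}{2} \left[\frac{s^{a+1}}{a+1}\right]_0^1 = - \frac{1}{2 a + 2}.$$

Integrating with respect to $a$ gives $I(a) = - \frac{\log{\left(a + 1 \right)}}{2} - \frac{\log{\left(5 \right)}}{2} + \frac{\log{\left(6 \right)}}{2} + C$.

At $a = \frac{1}{5}$ the integrand is identically $0$, so $I(\frac{1}{5}) = 0$. The closed form gives $0$, hence $C = 0$.

Setting $a = \frac{1}{2}$:
$$I = - \frac{\log{\left(5 \right)}}{2} + \log{\left(2 \right)}.$$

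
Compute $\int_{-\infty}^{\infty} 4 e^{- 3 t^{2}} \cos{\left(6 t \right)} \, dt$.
$\frac{4 \sqrt{3} \sqrt{\pi}}{3 e^{3}}$

Let $b$ denote the cosine frequency and define $I(b) = \int_{-\infty}^{\infty} 4 e^{- 3 t^{2}} \cos{\left(b t \right)} \, dt$.

Differentiating under the integral sign,
$$I'(b) = \int_{-\infty}^{\infty} - 4 t e^{- 3 t^{2}} \sin{\left(b t \right)} \, dt.$$

Integrate $\int_{-\infty}^{\infty} t \sin(b t)\, e^{- 3 t^{2}}\, dt$ by parts with $u = \sin(b t)$ and $dv = t\, e^{- 3 t^{2}}\, dt$, giving $v = - \frac{e^{- 3 t^{2}}}{6}$. The boundary term vanishes and
$$\int_{-\infty}^{\infty} t \sin(b t)\, e^{- 3 t^{2}}\, dt = \frac{b}{6} \int_{-\infty}^{\infty} \cos(b t)\, e^{- 3 t^{2}}\, dt,$$
so $I'(b) = - \frac{b}{6}\, I(b)$.

This is a separable first-order ODE; solving with the initial condition $I(0) = \int_{-\infty}^{\infty} 4 e^{- 3 t^{2}}\,dt = \frac{4 \sqrt{3} \sqrt{\pi}}{3}$ gives
$$I(b) = \frac{4 \sqrt{3} \sqrt{\pi} e^{- \frac{b^{2}}{12}}}{3}.$$

Setting $b = 6$:
$$I = \frac{4 \sqrt{3} \sqrt{\pi}}{3 e^{3}}.$$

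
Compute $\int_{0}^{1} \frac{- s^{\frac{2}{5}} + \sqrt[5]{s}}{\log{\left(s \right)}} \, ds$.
$\log{\left(\frac{6}{7} \right)}$

Replace the exponent $\frac{1}{5}$ by a parameter $a$: let $I(a) = \int_{0}^{1} \frac{- s^{\frac{2}{5}} + s^{a}}{\log{\left(s \right)}} \, ds$.

Since $\dfrac{\partial}{\partial a}\,s^{a} = s^{a} \ln s$, the $\ln s$ in the denominator cancels and
$$\frac{dI}{da} = \int_{0}^{1} s^{a} \, ds = \left[\frac{s^{a+1}}{a+1}\right]_0^1 = \frac{1}{a + 1}.$$

Integrating with respect to $a$ gives $I(a) = \log{\left(\frac{5 a}{7} + \frac{5}{7} \right)} + C$.

At $a = \frac{2}{5}$ the integrand is identically $0$, so $I(\frac{2}{5}) = 0$. The closed form gives $0$, hence $C = 0$.

Setting $a = \frac{1}{5}$:
$$I = \log{\left(\frac{6}{7} \right)}.$$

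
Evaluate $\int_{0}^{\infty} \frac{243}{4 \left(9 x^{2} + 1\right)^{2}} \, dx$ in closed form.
$\frac{81 \pi}{16}$

Start from the standard arctangent integral
$$J(a) = \int_{0}^{\infty} \frac{3}{4 \left(a^{2} + x^{2}\right)} \, dx = \frac{3 \pi}{8 a}.$$

Differentiating under the integral sign with respect to $a$,
$$\frac{dJ}{da} = \int_{0}^{\infty} - \frac{3 a}{2 \left(a^{2} + x^{2}\right)^{2}} \, dx = - \frac{3 \pi}{8 a^{2}},$$
so $\int_{0}^{\infty} \frac{3}{4 \left(a^{2} + x^{2}\right)^{2}} \, dx = \frac{3 \pi}{16 a^{3}}$.

Setting $a = \frac{1}{3}$:
$$I = \frac{81 \pi}{16}.$$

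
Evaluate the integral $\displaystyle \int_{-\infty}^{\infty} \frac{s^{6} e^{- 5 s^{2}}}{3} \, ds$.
$\frac{\sqrt{5} \sqrt{\pi}}{1000}$

Consider the simpler parametrised integral
$$J(a) = \int_{-\infty}^{\infty} \frac{e^{- a s^{2}}}{3} \, ds = \frac{\sqrt{\pi}}{3 \sqrt{a}}.$$

Differentiating under the integral sign brings down a factor of $(-s^2)$:
$$\frac{dJ}{da} = \int_{-\infty}^{\infty} - \frac{s^{2} e^{- a s^{2}}}{3} \, ds = - \frac{\sqrt{\pi}}{6 a^{\frac{3}{2}}}.$$

Repeating $3$ times in total — each differentiation brings down another $(-s^2)$ — gives
$$\frac{d^{3}J}{da^{3}} = \int_{-\infty}^{\infty} - \frac{s^{6} e^{- a s^{2}}}{3} \, ds = - \frac{5 \sqrt{\pi}}{8 a^{\frac{7}{2}}},$$
and the integrand here is $(-1)^{3}$ times the target integrand, so $I = (-1)^{3}\,\frac{d^{3}J}{da^{3}} = \frac{5 \sqrt{\pi}}{8 a^{\frac{7}{2}}}$.

Setting $a = 5$:
$$I = \frac{\sqrt{5} \sqrt{\pi}}{1000}.$$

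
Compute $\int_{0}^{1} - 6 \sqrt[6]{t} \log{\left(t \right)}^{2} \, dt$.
$- \frac{2592}{343}$

Begin with the known integral
$$J(a) = \int_{0}^{1} - 6 t^{a} \, dt = - \frac{6}{a + 1}.$$

Differentiating under the integral sign brings down a factor of $\ln t$:
$$\frac{dJ}{da} = \int_{0}^{1} - 6 t^{a} \log{\left(t \right)} \, dt = \frac{6}{\left(a + 1\right)^{2}}.$$

Repeating twice in total — each differentiation brings down another $\ln t$ — gives
$$\frac{d^{2}J}{da^{2}} = \int_{0}^{1} - 6 t^{a} \log{\left(t \right)}^{2} \, dt = - \frac{12}{\left(a + 1\right)^{3}},$$
and the integrand here is exactly the target integrand, so $I = - \frac{12}{\left(a + 1\right)^{3}}$.

Setting $a = \frac{1}{6}$:
$$I = - \frac{2592}{343}.$$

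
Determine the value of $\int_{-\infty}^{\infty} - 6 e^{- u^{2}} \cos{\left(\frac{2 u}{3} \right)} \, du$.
$- \frac{6 \sqrt{\pi}}{e^{\frac{1}{9}}}$

Let $b$ denote the cosine frequency and define $I(b) = \int_{-\infty}^{\infty} - 6 e^{- u^{2}} \cos{\left(b u \right)} \, du$.

Differentiating under the integral sign,
$$I'(b) = \int_{-\infty}^{\infty} 6 u e^{- u^{2}} \sin{\left(b u \right)} \, du.$$

Integrate $\int_{-\infty}^{\infty} u \sin(b u)\, e^{- u^{2}}\, du$ by parts with $w = \sin(b u)$ and $dv = u\, e^{- u^{2}}\, du$, giving $v = - \frac{e^{- u^{2}}}{2}$. The boundary term vanishes and
$$\int_{-\infty}^{\infty} u \sin(b u)\, e^{- u^{2}}\, du = \frac{b}{2} \int_{-\infty}^{\infty} \cos(b u)\, e^{- u^{2}}\, du,$$
so $I'(b) = - \frac{b}{2}\, I(b)$.

This is a separable first-order ODE; solving with the initial condition $I(0) = \int_{-\infty}^{\infty} - 6 e^{- u^{2}}\,du = - 6 \sqrt{\pi}$ gives
$$I(b) = - 6 \sqrt{\pi} e^{- \frac{b^{2}}{4}}.$$

Setting $b = \frac{2}{3}$:
$$I = - \frac{6 \sqrt{\pi}}{e^{\frac{1}{9}}}.$$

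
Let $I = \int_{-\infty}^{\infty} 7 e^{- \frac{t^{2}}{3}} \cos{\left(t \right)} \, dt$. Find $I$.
$\frac{7 \sqrt{3} \sqrt{\pi}}{e^{\frac{3}{4}}}$

Let $b$ denote the cosine frequency and define $I(b) = \int_{-\infty}^{\infty} 7 e^{- \frac{t^{2}}{3}} \cos{\left(b t \right)} \, dt$.

Differentiating under the integral sign,
$$I'(b) = \int_{-\infty}^{\infty} - 7 t e^{- \frac{t^{2}}{3}} \sin{\left(b t \right)} \, dt.$$

Integrate $\int_{-\infty}^{\infty} t \sin(b t)\, e^{- \frac{t^{2}}{3}}\, dt$ by parts with $u = \sin(b t)$ and $dv = t\, e^{- \frac{t^{2}}{3}}\, dt$, giving $v = - \frac{3 e^{- \frac{t^{2}}{3}}}{2}$. The boundary term vanishes and
$$\int_{-\infty}^{\infty} t \sin(b t)\, e^{- \frac{t^{2}}{3}}\, dt = \frac{3 b}{2} \int_{-\infty}^{\infty} \cos(b t)\, e^{- \frac{t^{2}}{3}}\, dt,$$
so $I'(b) = - \frac{3 b}{2}\, I(b)$.

This is a separable first-order ODE; solving with the initial condition $I(0) = \int_{-\infty}^{\infty} 7 e^{- \frac{t^{2}}{3}}\,dt = 7 \sqrt{3} \sqrt{\pi}$ gives
$$I(b) = 7 \sqrt{3} \sqrt{\pi} e^{- \frac{3 b^{2}}{4}}.$$

Setting $b = 1$:
$$I = \frac{7 \sqrt{3} \sqrt{\pi}}{e^{\frac{3}{4}}}.$$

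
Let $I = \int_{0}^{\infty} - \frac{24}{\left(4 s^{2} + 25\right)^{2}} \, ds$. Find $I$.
$- \frac{3 \pi}{125}$

Recall the elementary integral
$$J(a) = \int_{0}^{\infty} - \frac{3}{2 \left(a^{2} + s^{2}\right)} \, ds = - \frac{3 \pi}{4 a}.$$

Differentiating under the integral sign with respect to $a$,
$$\frac{dJ}{da} = \int_{0}^{\infty} \frac{3 a}{\left(a^{2} + s^{2}\right)^{2}} \, ds = \frac{3 \pi}{4 a^{2}},$$
so $\int_{0}^{\infty} - \frac{3}{2 \left(a^{2} + s^{2}\right)^{2}} \, ds = - \frac{3 \pi}{8 a^{3}}$.

Setting $a = \frac{5}{2}$:
$$I = - \frac{3 \pi}{125}.$$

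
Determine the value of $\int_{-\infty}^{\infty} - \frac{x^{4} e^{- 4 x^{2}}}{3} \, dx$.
$- \frac{\sqrt{\pi}}{128}$

Start from the elementary integral
$$J(a) = \int_{-\infty}^{\infty} - \frac{e^{- a x^{2}}}{3} \, dx = - \frac{\sqrt{\pi}}{3 \sqrt{a}}.$$

Differentiating under the integral sign brings down a factor of $(-x^2)$:
$$\frac{dJ}{da} = \int_{-\infty}^{\infty} \frac{x^{2} e^{- a x^{2}}}{3} \, dx = \frac{\sqrt{\pi}}{6 a^{\frac{3}{2}}}.$$

Repeating twice in total — each differentiation brings down another $(-x^2)$ — gives
$$\frac{d^{2}J}{da^{2}} = \int_{-\infty}^{\infty} - \frac{x^{4} e^{- a x^{2}}}{3} \, dx = - \frac{\sqrt{\pi}}{4 a^{\frac{5}{2}}},$$
and the integrand here is exactly the target integrand, so $I = - \frac{\sqrt{\pi}}{4 a^{\frac{5}{2}}}$.

Setting $a = 4$:
$$I = - \frac{\sqrt{\pi}}{128}.$$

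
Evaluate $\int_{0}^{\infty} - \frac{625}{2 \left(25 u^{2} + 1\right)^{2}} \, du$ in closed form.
$- \frac{125 \pi}{8}$

Begin with the known result
$$J(a) = \int_{0}^{\infty} - \frac{1}{2 \left(a^{2} + u^{2}\right)} \, du = - \frac{\pi}{4 a}.$$

Differentiating under the integral sign with respect to $a$,
$$\frac{dJ}{da} = \int_{0}^{\infty} \frac{a}{\left(a^{2} + u^{2}\right)^{2}} \, du = \frac{\pi}{4 a^{2}},$$
so $\int_{0}^{\infty} - \frac{1}{2 \left(a^{2} + u^{2}\right)^{2}} \, du = - \frac{\pi}{8 a^{3}}$.

Setting $a = \frac{1}{5}$:
$$I = - \frac{125 \pi}{8}.$$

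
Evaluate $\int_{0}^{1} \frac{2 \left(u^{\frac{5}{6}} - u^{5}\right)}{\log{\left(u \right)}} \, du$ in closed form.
$\log{\left(\frac{121}{1296} \right)}$

Replace the exponent $\frac{5}{6}$ by a parameter $a$: let $I(a) = \int_{0}^{1} \frac{2 \left(- u^{5} + u^{a}\right)}{\log{\left(u \right)}} \, du$.

Since $\dfrac{\partial}{\partial a}\,u^{a} = u^{a} \ln u$, the $\ln u$ in the denominator cancels and
$$\frac{dI}{da} = \int_{0}^{1} 2 u^{a} \, du = 2 \left[\frac{u^{a+1}}{a+1}\right]_0^1 = \frac{2}{a + 1}.$$

Integrating with respect to $a$ gives $I(a) = \log{\left(\frac{\left(a + 1\right)^{2}}{36} \right)} + C$.

At $a = 5$ the integrand is identically $0$, so $I(5) = 0$. The closed form gives $0$, hence $C = 0$.

Setting $a = \frac{5}{6}$:
$$I = \log{\left(\frac{121}{1296} \right)}.$$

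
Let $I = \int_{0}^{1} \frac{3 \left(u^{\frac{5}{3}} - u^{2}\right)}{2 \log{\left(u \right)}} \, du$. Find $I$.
$\log{\left(\frac{16 \sqrt{2}}{27} \right)}$

Replace the exponent $\frac{5}{3}$ by a parameter $a$: let $I(a) = \int_{0}^{1} \frac{3 \left(- u^{2} + u^{a}\right)}{2 \log{\left(u \right)}} \, du$.

Since $\dfrac{\partial}{\partial a}\,u^{a} = u^{a} \ln u$, the $\ln u$ in the denominator cancels and
$$\frac{dI}{da} = \int_{0}^{1} \frac{3}{2} u^{a} \, du = \frac{3}{2} \left[\frac{u^{a+1}}{a+1}\right]_0^1 = \frac{3}{2 \left(a + 1\right)}.$$

Integrating with respect to $a$ gives $I(a) = \frac{3 \log{\left(a + 1 \right)}}{2} - \frac{3 \log{\left(3 \right)}}{2} + C$.

At $a = 2$ the integrand is identically $0$, so $I(2) = 0$. The closed form gives $0$, hence $C = 0$.

Setting $a = \frac{5}{3}$:
$$I = \log{\left(\frac{16 \sqrt{2}}{27} \right)}.$$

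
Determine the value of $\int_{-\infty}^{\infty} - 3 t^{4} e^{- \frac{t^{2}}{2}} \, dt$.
$- 9 \sqrt{2} \sqrt{\pi}$

Begin with the known integral
$$J(a) = \int_{-\infty}^{\infty} - 3 e^{- a t^{2}} \, dt = - \frac{3 \sqrt{\pi}}{\sqrt{a}}.$$

Differentiating under the integral sign brings down a factor of $(-t^2)$:
$$\frac{dJ}{da} = \int_{-\infty}^{\infty} 3 t^{2} e^{- a t^{2}} \, dt = \frac{3 \sqrt{\pi}}{2 a^{\frac{3}{2}}}.$$

Repeating twice in total — each differentiation brings down another $(-t^2)$ — gives
$$\frac{d^{2}J}{da^{2}} = \int_{-\infty}^{\infty} - 3 t^{4} e^{- a t^{2}} \, dt = - \frac{9 \sqrt{\pi}}{4 a^{\frac{5}{2}}},$$
and the integrand here is exactly the target integrand, so $I = - \frac{9 \sqrt{\pi}}{4 a^{\frac{5}{2}}}$.

Setting $a = \frac{1}{2}$:
$$I = - 9 \sqrt{2} \sqrt{\pi}.$$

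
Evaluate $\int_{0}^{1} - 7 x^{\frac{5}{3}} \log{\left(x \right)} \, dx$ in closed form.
$\frac{63}{64}$

Consider the simpler parametrised integral
$$J(a) = \int_{0}^{1} - 7 x^{a} \, dx = - \frac{7}{a + 1}.$$

Differentiating under the integral sign brings down a factor of $\ln x$:
$$\frac{dJ}{da} = \int_{0}^{1} - 7 x^{a} \log{\left(x \right)} \, dx = \frac{7}{\left(a + 1\right)^{2}}.$$

The integral on the left is $I$, so $I = \frac{7}{\left(a + 1\right)^{2}}$.

Setting $a = \frac{5}{3}$:
$$I = \frac{63}{64}.$$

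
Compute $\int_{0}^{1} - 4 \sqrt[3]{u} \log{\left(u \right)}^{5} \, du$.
$\frac{10935}{128}$

Begin with the known integral
$$J(a) = \int_{0}^{1} - 4 u^{a} \, du = - \frac{4}{a + 1}.$$

Differentiating under the integral sign brings down a factor of $\ln u$:
$$\frac{dJ}{da} = \int_{0}^{1} - 4 u^{a} \log{\left(u \right)} \, du = \frac{4}{\left(a + 1\right)^{2}}.$$

Repeating $5$ times in total — each differentiation brings down another $\ln u$ — gives
$$\frac{d^{5}J}{da^{5}} = \int_{0}^{1} - 4 u^{a} \log{\left(u \right)}^{5} \, du = \frac{480}{\left(a + 1\right)^{6}},$$
and the integrand here is exactly the target integrand, so $I = \frac{480}{\left(a + 1\right)^{6}}$.

Setting $a = \frac{1}{3}$:
$$I = \frac{10935}{128}.$$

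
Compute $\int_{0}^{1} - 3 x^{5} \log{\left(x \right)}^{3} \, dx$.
$\frac{1}{72}$

Start from the elementary integral
$$J(a) = \int_{0}^{1} - 3 x^{a} \, dx = - \frac{3}{a + 1}.$$

Differentiating under the integral sign brings down a factor of $\ln x$:
$$\frac{dJ}{da} = \int_{0}^{1} - 3 x^{a} \log{\left(x \right)} \, dx = \frac{3}{\left(a + 1\right)^{2}}.$$

Repeating $3$ times in total — each differentiation brings down another $\ln x$ — gives
$$\frac{d^{3}J}{da^{3}} = \int_{0}^{1} - 3 x^{a} \log{\left(x \right)}^{3} \, dx = \frac{18}{\left(a + 1\right)^{4}},$$
and the integrand here is exactly the target integrand, so $I = \frac{18}{\left(a + 1\right)^{4}}$.

Setting $a = 5$:
$$I = \frac{1}{72}.$$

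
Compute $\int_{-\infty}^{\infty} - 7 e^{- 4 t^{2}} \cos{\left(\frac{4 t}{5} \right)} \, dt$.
$- \frac{7 \sqrt{\pi}}{2 e^{\frac{1}{25}}}$

Define $I(b) = \int_{-\infty}^{\infty} - 7 e^{- 4 t^{2}} \cos{\left(b t \right)} \, dt$.

Differentiating under the integral sign,
$$I'(b) = \int_{-\infty}^{\infty} 7 t e^{- 4 t^{2}} \sin{\left(b t \right)} \, dt.$$

Integrate $\int_{-\infty}^{\infty} t \sin(b t)\, e^{- 4 t^{2}}\, dt$ by parts with $u = \sin(b t)$ and $dv = t\, e^{- 4 t^{2}}\, dt$, giving $v = - \frac{e^{- 4 t^{2}}}{8}$. The boundary term vanishes and
$$\int_{-\infty}^{\infty} t \sin(b t)\, e^{- 4 t^{2}}\, dt = \frac{b}{8} \int_{-\infty}^{\infty} \cos(b t)\, e^{- 4 t^{2}}\, dt,$$
so $I'(b) = - \frac{b}{8}\, I(b)$.

This is a separable first-order ODE; solving with the initial condition $I(0) = \int_{-\infty}^{\infty} - 7 e^{- 4 t^{2}}\,dt = - \frac{7 \sqrt{\pi}}{2}$ gives
$$I(b) = - \frac{7 \sqrt{\pi} e^{- \frac{b^{2}}{16}}}{2}.$$

Setting $b = \frac{4}{5}$:
$$I = - \frac{7 \sqrt{\pi}}{2 e^{\frac{1}{25}}}.$$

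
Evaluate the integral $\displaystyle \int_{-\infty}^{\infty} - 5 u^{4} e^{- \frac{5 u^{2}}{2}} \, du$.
$- \frac{3 \sqrt{10} \sqrt{\pi}}{25}$

Begin with the known integral
$$J(a) = \int_{-\infty}^{\infty} - 5 e^{- a u^{2}} \, du = - \frac{5 \sqrt{\pi}}{\sqrt{a}}.$$

Differentiating under the integral sign brings down a factor of $(-u^2)$:
$$\frac{dJ}{da} = \int_{-\infty}^{\infty} 5 u^{2} e^{- a u^{2}} \, du = \frac{5 \sqrt{\pi}}{2 a^{\frac{3}{2}}}.$$

Repeating twice in total — each differentiation brings down another $(-u^2)$ — gives
$$\frac{d^{2}J}{da^{2}} = \int_{-\infty}^{\infty} - 5 u^{4} e^{- a u^{2}} \, du = - \frac{15 \sqrt{\pi}}{4 a^{\frac{5}{2}}},$$
and the integrand here is exactly the target integrand, so $I = - \frac{15 \sqrt{\pi}}{4 a^{\frac{5}{2}}}$.

Setting $a = \frac{5}{2}$:
$$I = - \frac{3 \sqrt{10} \sqrt{\pi}}{25}.$$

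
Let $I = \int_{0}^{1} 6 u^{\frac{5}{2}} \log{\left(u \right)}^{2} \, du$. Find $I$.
$\frac{96}{343}$

Begin with the known integral
$$J(a) = \int_{0}^{1} 6 u^{a} \, du = \frac{6}{a + 1}.$$

Differentiating under the integral sign brings down a factor of $\ln u$:
$$\frac{dJ}{da} = \int_{0}^{1} 6 u^{a} \log{\left(u \right)} \, du = - \frac{6}{\left(a + 1\right)^{2}}.$$

Repeating twice in total — each differentiation brings down another $\ln u$ — gives
$$\frac{d^{2}J}{da^{2}} = \int_{0}^{1} 6 u^{a} \log{\left(u \right)}^{2} \, du = \frac{12}{\left(a + 1\right)^{3}},$$
and the integrand here is exactly the target integrand, so $I = \frac{12}{\left(a + 1\right)^{3}}$.

Setting $a = \frac{5}{2}$:
$$I = \frac{96}{343}.$$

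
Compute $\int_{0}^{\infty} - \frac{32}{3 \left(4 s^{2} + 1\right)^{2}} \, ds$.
$- \frac{4 \pi}{3}$

Begin with the known result
$$J(a) = \int_{0}^{\infty} - \frac{2}{3 \left(a^{2} + s^{2}\right)} \, ds = - \frac{\pi}{3 a}.$$

Differentiating under the integral sign with respect to $a$,
$$\frac{dJ}{da} = \int_{0}^{\infty} \frac{4 a}{3 \left(a^{2} + s^{2}\right)^{2}} \, ds = \frac{\pi}{3 a^{2}},$$
so $\int_{0}^{\infty} - \frac{2}{3 \left(a^{2} + s^{2}\right)^{2}} \, ds = - \frac{\pi}{6 a^{3}}$.

Setting $a = \frac{1}{2}$:
$$I = - \frac{4 \pi}{3}.$$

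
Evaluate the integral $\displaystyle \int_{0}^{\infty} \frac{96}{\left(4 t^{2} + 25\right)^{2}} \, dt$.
$\frac{12 \pi}{125}$

Start from the standard arctangent integral
$$J(a) = \int_{0}^{\infty} \frac{6}{a^{2} + t^{2}} \, dt = \frac{3 \pi}{a}.$$

Differentiating under the integral sign with respect to $a$,
$$\frac{dJ}{da} = \int_{0}^{\infty} - \frac{12 a}{\left(a^{2} + t^{2}\right)^{2}} \, dt = - \frac{3 \pi}{a^{2}},$$
so $\int_{0}^{\infty} \frac{6}{\left(a^{2} + t^{2}\right)^{2}} \, dt = \frac{3 \pi}{2 a^{3}}$.

Setting $a = \frac{5}{2}$:
$$I = \frac{12 \pi}{125}.$$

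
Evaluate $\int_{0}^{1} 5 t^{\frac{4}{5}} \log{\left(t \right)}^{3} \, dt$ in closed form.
$- \frac{6250}{2187}$

Start from the elementary integral
$$J(a) = \int_{0}^{1} 5 t^{a} \, dt = \frac{5}{a + 1}.$$

Differentiating under the integral sign brings down a factor of $\ln t$:
$$\frac{dJ}{da} = \int_{0}^{1} 5 t^{a} \log{\left(t \right)} \, dt = - \frac{5}{\left(a + 1\right)^{2}}.$$

Repeating $3$ times in total — each differentiation brings down another $\ln t$ — gives
$$\frac{d^{3}J}{da^{3}} = \int_{0}^{1} 5 t^{a} \log{\left(t \right)}^{3} \, dt = - \frac{30}{\left(a + 1\right)^{4}},$$
and the integrand here is exactly the target integrand, so $I = - \frac{30}{\left(a + 1\right)^{4}}$.

Setting $a = \frac{4}{5}$:
$$I = - \frac{6250}{2187}.$$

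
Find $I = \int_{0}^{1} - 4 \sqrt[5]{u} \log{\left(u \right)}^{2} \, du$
$- \frac{125}{27}$

Consider the simpler parametrised integral
$$J(a) = \int_{0}^{1} - 4 u^{a} \, du = - \frac{4}{a + 1}.$$

Differentiating under the integral sign brings down a factor of $\ln u$:
$$\frac{dJ}{da} = \int_{0}^{1} - 4 u^{a} \log{\left(u \right)} \, du = \frac{4}{\left(a + 1\right)^{2}}.$$

Repeating twice in total — each differentiation brings down another $\ln u$ — gives
$$\frac{d^{2}J}{da^{2}} = \int_{0}^{1} - 4 u^{a} \log{\left(u \right)}^{2} \, du = - \frac{8}{\left(a + 1\right)^{3}},$$
and the integrand here is exactly the target integrand, so $I = - \frac{8}{\left(a + 1\right)^{3}}$.

Setting $a = \frac{1}{5}$:
$$I = - \frac{125}{27}.$$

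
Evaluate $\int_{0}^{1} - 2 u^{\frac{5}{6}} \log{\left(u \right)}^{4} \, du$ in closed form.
$- \frac{373248}{161051}$

Consider the simpler parametrised integral
$$J(a) = \int_{0}^{1} - 2 u^{a} \, du = - \frac{2}{a + 1}.$$

Differentiating under the integral sign brings down a factor of $\ln u$:
$$\frac{dJ}{da} = \int_{0}^{1} - 2 u^{a} \log{\left(u \right)} \, du = \frac{2}{\left(a + 1\right)^{2}}.$$

Repeating $4$ times in total — each differentiation brings down another $\ln u$ — gives
$$\frac{d^{4}J}{da^{4}} = \int_{0}^{1} - 2 u^{a} \log{\left(u \right)}^{4} \, du = - \frac{48}{\left(a + 1\right)^{5}},$$
and the integrand here is exactly the target integrand, so $I = - \frac{48}{\left(a + 1\right)^{5}}$.

Setting $a = \frac{5}{6}$:
$$I = - \frac{373248}{161051}.$$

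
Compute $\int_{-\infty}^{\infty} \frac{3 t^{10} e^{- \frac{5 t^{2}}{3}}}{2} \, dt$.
$\frac{137781 \sqrt{15} \sqrt{\pi}}{200000}$

Start from the elementary integral
$$J(a) = \int_{-\infty}^{\infty} \frac{3 e^{- a t^{2}}}{2} \, dt = \frac{3 \sqrt{\pi}}{2 \sqrt{a}}.$$

Differentiating under the integral sign brings down a factor of $(-t^2)$:
$$\frac{dJ}{da} = \int_{-\infty}^{\infty} - \frac{3 t^{2} e^{- a t^{2}}}{2} \, dt = - \frac{3 \sqrt{\pi}}{4 a^{\frac{3}{2}}}.$$

Repeating $5$ times in total — each differentiation brings down another $(-t^2)$ — gives
$$\frac{d^{5}J}{da^{5}} = \int_{-\infty}^{\infty} - \frac{3 t^{10} e^{- a t^{2}}}{2} \, dt = - \frac{2835 \sqrt{\pi}}{64 a^{\frac{11}{2}}},$$
and the integrand here is $(-1)^{5}$ times the target integrand, so $I = (-1)^{5}\,\frac{d^{5}J}{da^{5}} = \frac{2835 \sqrt{\pi}}{64 a^{\frac{11}{2}}}$.

Setting $a = \frac{5}{3}$:
$$I = \frac{137781 \sqrt{15} \sqrt{\pi}}{200000}.$$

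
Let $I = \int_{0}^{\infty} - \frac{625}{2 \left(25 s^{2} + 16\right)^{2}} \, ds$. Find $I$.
$- \frac{125 \pi}{512}$

Start from the standard arctangent integral
$$J(a) = \int_{0}^{\infty} - \frac{1}{2 \left(a^{2} + s^{2}\right)} \, ds = - \frac{\pi}{4 a}.$$

Differentiating under the integral sign with respect to $a$,
$$\frac{dJ}{da} = \int_{0}^{\infty} \frac{a}{\left(a^{2} + s^{2}\right)^{2}} \, ds = \frac{\pi}{4 a^{2}},$$
so $\int_{0}^{\infty} - \frac{1}{2 \left(a^{2} + s^{2}\right)^{2}} \, ds = - \frac{\pi}{8 a^{3}}$.

Setting $a = \frac{4}{5}$:
$$I = - \frac{125 \pi}{512}.$$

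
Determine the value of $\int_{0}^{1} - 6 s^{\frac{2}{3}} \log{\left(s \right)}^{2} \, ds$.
$- \frac{324}{125}$

Start from the elementary integral
$$J(a) = \int_{0}^{1} - 6 s^{a} \, ds = - \frac{6}{a + 1}.$$

Differentiating under the integral sign brings down a factor of $\ln s$:
$$\frac{dJ}{da} = \int_{0}^{1} - 6 s^{a} \log{\left(s \right)} \, ds = \frac{6}{\left(a + 1\right)^{2}}.$$

Repeating twice in total — each differentiation brings down another $\ln s$ — gives
$$\frac{d^{2}J}{da^{2}} = \int_{0}^{1} - 6 s^{a} \log{\left(s \right)}^{2} \, ds = - \frac{12}{\left(a + 1\right)^{3}},$$
and the integrand here is exactly the target integrand, so $I = - \frac{12}{\left(a + 1\right)^{3}}$.

Setting $a = \frac{2}{3}$:
$$I = - \frac{324}{125}.$$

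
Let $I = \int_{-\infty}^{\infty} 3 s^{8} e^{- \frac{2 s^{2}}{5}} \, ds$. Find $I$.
$\frac{196875 \sqrt{10} \sqrt{\pi}}{512}$

Consider the simpler parametrised integral
$$J(a) = \int_{-\infty}^{\infty} 3 e^{- a s^{2}} \, ds = \frac{3 \sqrt{\pi}}{\sqrt{a}}.$$

Differentiating under the integral sign brings down a factor of $(-s^2)$:
$$\frac{dJ}{da} = \int_{-\infty}^{\infty} - 3 s^{2} e^{- a s^{2}} \, ds = - \frac{3 \sqrt{\pi}}{2 a^{\frac{3}{2}}}.$$

Repeating $4$ times in total — each differentiation brings down another $(-s^2)$ — gives
$$\frac{d^{4}J}{da^{4}} = \int_{-\infty}^{\infty} 3 s^{8} e^{- a s^{2}} \, ds = \frac{315 \sqrt{\pi}}{16 a^{\frac{9}{2}}},$$
and the integrand here is exactly the target integrand, so $I = \frac{315 \sqrt{\pi}}{16 a^{\frac{9}{2}}}$.

Setting $a = \frac{2}{5}$:
$$I = \frac{196875 \sqrt{10} \sqrt{\pi}}{512}.$$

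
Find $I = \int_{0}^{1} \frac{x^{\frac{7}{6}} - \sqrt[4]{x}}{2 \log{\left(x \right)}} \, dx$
$\log{\left(\frac{\sqrt{390}}{15} \right)}$

Consider the one-parameter family: let $I(a) = \int_{0}^{1} \frac{- \sqrt[4]{x} + x^{a}}{2 \log{\left(x \right)}} \, dx$.

Since $\dfrac{\partial}{\partial a}\,x^{a} = x^{a} \ln x$, the $\ln x$ in the denominator cancels and
$$\frac{dI}{da} = \int_{0}^{1} \frac{1}{2} x^{a} \, dx = \frac{1}{2} \left[\frac{x^{a+1}}{a+1}\right]_0^1 = \frac{1}{2 \left(a + 1\right)}.$$

Integrating with respect to $a$ gives $I(a) = \frac{\log{\left(a + 1 \right)}}{2} - \frac{\log{\left(5 \right)}}{2} + \log{\left(2 \right)} + C$.

At $a = \frac{1}{4}$ the integrand is identically $0$, so $I(\frac{1}{4}) = 0$. The closed form gives $0$, hence $C = 0$.

Setting $a = \frac{7}{6}$:
$$I = \log{\left(\frac{\sqrt{390}}{15} \right)}.$$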